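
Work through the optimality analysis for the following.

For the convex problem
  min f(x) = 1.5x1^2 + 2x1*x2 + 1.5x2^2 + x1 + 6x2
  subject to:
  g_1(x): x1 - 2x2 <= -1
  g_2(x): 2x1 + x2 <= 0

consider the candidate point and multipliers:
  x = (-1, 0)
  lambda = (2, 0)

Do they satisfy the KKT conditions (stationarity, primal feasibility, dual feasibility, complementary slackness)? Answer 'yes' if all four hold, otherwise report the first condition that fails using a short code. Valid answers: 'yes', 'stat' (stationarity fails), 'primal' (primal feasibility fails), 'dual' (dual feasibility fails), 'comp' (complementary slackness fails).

Gradient of f: grad f(x) = Q x + c = (-2, 4)
Constraint values g_i(x) = a_i^T x - b_i:
  g_1((-1, 0)) = 0
  g_2((-1, 0)) = -2
Stationarity residual: grad f(x) + sum_i lambda_i a_i = (0, 0)
  -> stationarity OK
Primal feasibility (all g_i <= 0): OK
Dual feasibility (all lambda_i >= 0): OK
Complementary slackness (lambda_i * g_i(x) = 0 for all i): OK

Verdict: yes, KKT holds.

yes


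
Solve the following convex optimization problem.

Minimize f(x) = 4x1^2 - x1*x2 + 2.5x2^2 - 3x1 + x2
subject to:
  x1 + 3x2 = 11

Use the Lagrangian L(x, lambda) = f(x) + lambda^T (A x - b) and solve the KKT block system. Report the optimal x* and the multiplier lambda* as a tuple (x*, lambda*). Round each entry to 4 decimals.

Form the Lagrangian:
  L(x, lambda) = (1/2) x^T Q x + c^T x + lambda^T (A x - b)
Stationarity (grad_x L = 0): Q x + c + A^T lambda = 0.
Primal feasibility: A x = b.

This gives the KKT block system:
  [ Q   A^T ] [ x     ]   [-c ]
  [ A    0  ] [ lambda ] = [ b ]

Solving the linear system:
  x*      = (1.4217, 3.1928)
  lambda* = (-5.1807)
  f(x*)   = 27.9578

x* = (1.4217, 3.1928), lambda* = (-5.1807)


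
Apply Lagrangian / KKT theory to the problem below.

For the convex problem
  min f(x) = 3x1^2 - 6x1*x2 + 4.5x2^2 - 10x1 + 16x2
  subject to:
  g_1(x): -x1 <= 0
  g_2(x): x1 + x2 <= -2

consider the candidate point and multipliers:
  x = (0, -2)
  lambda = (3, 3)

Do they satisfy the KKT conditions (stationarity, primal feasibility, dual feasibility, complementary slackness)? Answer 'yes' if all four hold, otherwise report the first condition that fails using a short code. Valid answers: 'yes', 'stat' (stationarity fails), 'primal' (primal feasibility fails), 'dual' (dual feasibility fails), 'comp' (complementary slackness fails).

Gradient of f: grad f(x) = Q x + c = (2, -2)
Constraint values g_i(x) = a_i^T x - b_i:
  g_1((0, -2)) = 0
  g_2((0, -2)) = 0
Stationarity residual: grad f(x) + sum_i lambda_i a_i = (2, 1)
  -> stationarity FAILS
Primal feasibility (all g_i <= 0): OK
Dual feasibility (all lambda_i >= 0): OK
Complementary slackness (lambda_i * g_i(x) = 0 for all i): OK

Verdict: the first failing condition is stationarity -> stat.

stat


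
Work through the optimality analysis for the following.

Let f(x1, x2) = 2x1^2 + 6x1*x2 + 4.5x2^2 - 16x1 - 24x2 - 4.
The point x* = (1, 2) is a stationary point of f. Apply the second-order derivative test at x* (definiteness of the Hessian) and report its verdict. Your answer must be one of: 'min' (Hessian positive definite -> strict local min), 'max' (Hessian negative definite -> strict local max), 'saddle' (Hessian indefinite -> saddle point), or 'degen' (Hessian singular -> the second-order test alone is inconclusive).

Compute the Hessian H = grad^2 f:
  H = [[4, 6], [6, 9]]
Verify stationarity: grad f(x*) = H x* + g = (0, 0).
Eigenvalues of H: 0, 13.
H has a zero eigenvalue (singular; positive semidefinite but not definite), so H is neither positive definite, negative definite, nor indefinite. The second-order test alone is inconclusive -> degen.
(Indeed, f is constant along the null direction of H through x*, so x* is not a strict local extremum.)

degen


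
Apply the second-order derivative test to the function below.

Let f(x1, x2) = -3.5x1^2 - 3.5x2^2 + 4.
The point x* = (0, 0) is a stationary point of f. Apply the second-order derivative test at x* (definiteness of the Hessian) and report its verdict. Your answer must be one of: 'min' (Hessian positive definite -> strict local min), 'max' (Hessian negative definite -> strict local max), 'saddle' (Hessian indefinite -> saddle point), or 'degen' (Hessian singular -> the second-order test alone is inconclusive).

Compute the Hessian H = grad^2 f:
  H = [[-7, 0], [0, -7]]
Verify stationarity: grad f(x*) = H x* + g = (0, 0).
Eigenvalues of H: -7, -7.
Both eigenvalues < 0, so H is negative definite -> x* is a strict local max.

max


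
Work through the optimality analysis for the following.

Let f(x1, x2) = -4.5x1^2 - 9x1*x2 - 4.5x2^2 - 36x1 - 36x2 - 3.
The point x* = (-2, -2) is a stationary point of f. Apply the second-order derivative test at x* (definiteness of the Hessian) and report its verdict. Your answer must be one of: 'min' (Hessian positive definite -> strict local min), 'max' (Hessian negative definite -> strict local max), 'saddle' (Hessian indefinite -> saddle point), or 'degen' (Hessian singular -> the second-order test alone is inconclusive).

Compute the Hessian H = grad^2 f:
  H = [[-9, -9], [-9, -9]]
Verify stationarity: grad f(x*) = H x* + g = (0, 0).
Eigenvalues of H: -18, 0.
H has a zero eigenvalue (singular; negative semidefinite but not definite), so H is neither positive definite, negative definite, nor indefinite. The second-order test alone is inconclusive -> degen.
(Indeed, f is constant along the null direction of H through x*, so x* is not a strict local extremum.)

degen


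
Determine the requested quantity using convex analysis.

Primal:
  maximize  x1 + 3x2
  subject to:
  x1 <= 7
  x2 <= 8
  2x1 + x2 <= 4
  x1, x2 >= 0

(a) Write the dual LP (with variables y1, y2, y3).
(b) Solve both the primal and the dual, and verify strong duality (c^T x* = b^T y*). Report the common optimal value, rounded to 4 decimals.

The standard primal-dual pair for 'max c^T x s.t. A x <= b, x >= 0' is:
  Dual:  min b^T y  s.t.  A^T y >= c,  y >= 0.

So the dual LP is:
  minimize  7y1 + 8y2 + 4y3
  subject to:
    y1 + 2y3 >= 1
    y2 + y3 >= 3
    y1, y2, y3 >= 0

Solving the primal: x* = (0, 4).
  primal value c^T x* = 12.
Solving the dual: y* = (0, 0, 3).
  dual value b^T y* = 12.
Strong duality: c^T x* = b^T y*. Confirmed.

12


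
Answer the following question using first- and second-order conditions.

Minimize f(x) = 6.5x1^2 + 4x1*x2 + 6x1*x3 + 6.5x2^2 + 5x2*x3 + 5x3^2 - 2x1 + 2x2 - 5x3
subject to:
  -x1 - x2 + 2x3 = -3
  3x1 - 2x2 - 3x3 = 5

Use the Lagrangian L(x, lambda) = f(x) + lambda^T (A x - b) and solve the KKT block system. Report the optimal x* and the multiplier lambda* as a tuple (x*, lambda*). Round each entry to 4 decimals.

Form the Lagrangian:
  L(x, lambda) = (1/2) x^T Q x + c^T x + lambda^T (A x - b)
Stationarity (grad_x L = 0): Q x + c + A^T lambda = 0.
Primal feasibility: A x = b.

This gives the KKT block system:
  [ Q   A^T ] [ x     ]   [-c ]
  [ A    0  ] [ lambda ] = [ b ]

Solving the linear system:
  x*      = (0.8611, 0.2262, -0.9564)
  lambda* = (3.9059, -0.1515)
  f(x*)   = 7.9937

x* = (0.8611, 0.2262, -0.9564), lambda* = (3.9059, -0.1515)


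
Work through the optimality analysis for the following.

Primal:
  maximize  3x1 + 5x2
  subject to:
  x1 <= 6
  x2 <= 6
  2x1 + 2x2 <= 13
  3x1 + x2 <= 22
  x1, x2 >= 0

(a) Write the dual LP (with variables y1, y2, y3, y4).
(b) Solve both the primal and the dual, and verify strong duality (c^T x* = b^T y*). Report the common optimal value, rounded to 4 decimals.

The standard primal-dual pair for 'max c^T x s.t. A x <= b, x >= 0' is:
  Dual:  min b^T y  s.t.  A^T y >= c,  y >= 0.

So the dual LP is:
  minimize  6y1 + 6y2 + 13y3 + 22y4
  subject to:
    y1 + 2y3 + 3y4 >= 3
    y2 + 2y3 + y4 >= 5
    y1, y2, y3, y4 >= 0

Solving the primal: x* = (0.5, 6).
  primal value c^T x* = 31.5.
Solving the dual: y* = (0, 2, 1.5, 0).
  dual value b^T y* = 31.5.
Strong duality: c^T x* = b^T y*. Confirmed.

31.5


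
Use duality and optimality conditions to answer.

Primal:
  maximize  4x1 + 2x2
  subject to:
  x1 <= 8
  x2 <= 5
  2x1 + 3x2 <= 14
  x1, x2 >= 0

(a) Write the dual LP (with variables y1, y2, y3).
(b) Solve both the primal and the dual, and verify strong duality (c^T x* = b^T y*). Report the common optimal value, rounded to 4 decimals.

The standard primal-dual pair for 'max c^T x s.t. A x <= b, x >= 0' is:
  Dual:  min b^T y  s.t.  A^T y >= c,  y >= 0.

So the dual LP is:
  minimize  8y1 + 5y2 + 14y3
  subject to:
    y1 + 2y3 >= 4
    y2 + 3y3 >= 2
    y1, y2, y3 >= 0

Solving the primal: x* = (7, 0).
  primal value c^T x* = 28.
Solving the dual: y* = (0, 0, 2).
  dual value b^T y* = 28.
Strong duality: c^T x* = b^T y*. Confirmed.

28


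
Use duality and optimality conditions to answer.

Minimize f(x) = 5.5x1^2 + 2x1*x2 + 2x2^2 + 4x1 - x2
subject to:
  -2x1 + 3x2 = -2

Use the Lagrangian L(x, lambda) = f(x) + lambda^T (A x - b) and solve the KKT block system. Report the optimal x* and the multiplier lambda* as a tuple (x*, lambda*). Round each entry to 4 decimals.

Form the Lagrangian:
  L(x, lambda) = (1/2) x^T Q x + c^T x + lambda^T (A x - b)
Stationarity (grad_x L = 0): Q x + c + A^T lambda = 0.
Primal feasibility: A x = b.

This gives the KKT block system:
  [ Q   A^T ] [ x     ]   [-c ]
  [ A    0  ] [ lambda ] = [ b ]

Solving the linear system:
  x*      = (-0.0144, -0.6763)
  lambda* = (1.2446)
  f(x*)   = 1.554

x* = (-0.0144, -0.6763), lambda* = (1.2446)


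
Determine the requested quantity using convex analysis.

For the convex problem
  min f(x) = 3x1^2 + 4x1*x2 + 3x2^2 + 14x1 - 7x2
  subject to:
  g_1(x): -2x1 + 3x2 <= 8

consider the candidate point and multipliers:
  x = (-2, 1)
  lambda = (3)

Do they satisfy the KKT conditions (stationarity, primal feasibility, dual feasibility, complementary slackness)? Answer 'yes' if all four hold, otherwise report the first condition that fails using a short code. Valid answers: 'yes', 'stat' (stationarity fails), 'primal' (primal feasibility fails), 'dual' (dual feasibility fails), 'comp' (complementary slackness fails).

Gradient of f: grad f(x) = Q x + c = (6, -9)
Constraint values g_i(x) = a_i^T x - b_i:
  g_1((-2, 1)) = -1
Stationarity residual: grad f(x) + sum_i lambda_i a_i = (0, 0)
  -> stationarity OK
Primal feasibility (all g_i <= 0): OK
Dual feasibility (all lambda_i >= 0): OK
Complementary slackness (lambda_i * g_i(x) = 0 for all i): FAILS

Verdict: the first failing condition is complementary_slackness -> comp.

comp


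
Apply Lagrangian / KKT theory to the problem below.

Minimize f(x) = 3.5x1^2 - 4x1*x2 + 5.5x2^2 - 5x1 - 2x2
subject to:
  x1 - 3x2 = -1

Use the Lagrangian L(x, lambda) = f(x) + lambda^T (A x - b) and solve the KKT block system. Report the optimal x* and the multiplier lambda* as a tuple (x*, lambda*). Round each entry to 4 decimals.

Form the Lagrangian:
  L(x, lambda) = (1/2) x^T Q x + c^T x + lambda^T (A x - b)
Stationarity (grad_x L = 0): Q x + c + A^T lambda = 0.
Primal feasibility: A x = b.

This gives the KKT block system:
  [ Q   A^T ] [ x     ]   [-c ]
  [ A    0  ] [ lambda ] = [ b ]

Solving the linear system:
  x*      = (1.04, 0.68)
  lambda* = (0.44)
  f(x*)   = -3.06

x* = (1.04, 0.68), lambda* = (0.44)


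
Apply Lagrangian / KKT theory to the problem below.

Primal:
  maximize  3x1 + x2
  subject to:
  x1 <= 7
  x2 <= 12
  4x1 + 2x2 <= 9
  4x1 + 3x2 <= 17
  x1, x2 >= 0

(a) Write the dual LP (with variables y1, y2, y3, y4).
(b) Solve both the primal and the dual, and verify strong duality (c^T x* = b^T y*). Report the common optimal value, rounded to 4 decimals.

The standard primal-dual pair for 'max c^T x s.t. A x <= b, x >= 0' is:
  Dual:  min b^T y  s.t.  A^T y >= c,  y >= 0.

So the dual LP is:
  minimize  7y1 + 12y2 + 9y3 + 17y4
  subject to:
    y1 + 4y3 + 4y4 >= 3
    y2 + 2y3 + 3y4 >= 1
    y1, y2, y3, y4 >= 0

Solving the primal: x* = (2.25, 0).
  primal value c^T x* = 6.75.
Solving the dual: y* = (0, 0, 0.75, 0).
  dual value b^T y* = 6.75.
Strong duality: c^T x* = b^T y*. Confirmed.

6.75


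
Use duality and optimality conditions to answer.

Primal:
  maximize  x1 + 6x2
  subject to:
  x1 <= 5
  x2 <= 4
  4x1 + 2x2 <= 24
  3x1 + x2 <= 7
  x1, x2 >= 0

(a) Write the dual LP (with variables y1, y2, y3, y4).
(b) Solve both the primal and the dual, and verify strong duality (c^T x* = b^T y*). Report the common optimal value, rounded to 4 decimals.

The standard primal-dual pair for 'max c^T x s.t. A x <= b, x >= 0' is:
  Dual:  min b^T y  s.t.  A^T y >= c,  y >= 0.

So the dual LP is:
  minimize  5y1 + 4y2 + 24y3 + 7y4
  subject to:
    y1 + 4y3 + 3y4 >= 1
    y2 + 2y3 + y4 >= 6
    y1, y2, y3, y4 >= 0

Solving the primal: x* = (1, 4).
  primal value c^T x* = 25.
Solving the dual: y* = (0, 5.6667, 0, 0.3333).
  dual value b^T y* = 25.
Strong duality: c^T x* = b^T y*. Confirmed.

25


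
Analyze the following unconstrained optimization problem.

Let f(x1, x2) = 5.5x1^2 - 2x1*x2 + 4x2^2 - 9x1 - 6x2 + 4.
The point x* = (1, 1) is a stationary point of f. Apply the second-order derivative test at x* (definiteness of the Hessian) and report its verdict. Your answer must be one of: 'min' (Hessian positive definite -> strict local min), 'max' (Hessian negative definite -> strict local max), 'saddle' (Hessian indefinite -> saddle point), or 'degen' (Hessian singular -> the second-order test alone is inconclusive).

Compute the Hessian H = grad^2 f:
  H = [[11, -2], [-2, 8]]
Verify stationarity: grad f(x*) = H x* + g = (0, 0).
Eigenvalues of H: 7, 12.
Both eigenvalues > 0, so H is positive definite -> x* is a strict local min.

min


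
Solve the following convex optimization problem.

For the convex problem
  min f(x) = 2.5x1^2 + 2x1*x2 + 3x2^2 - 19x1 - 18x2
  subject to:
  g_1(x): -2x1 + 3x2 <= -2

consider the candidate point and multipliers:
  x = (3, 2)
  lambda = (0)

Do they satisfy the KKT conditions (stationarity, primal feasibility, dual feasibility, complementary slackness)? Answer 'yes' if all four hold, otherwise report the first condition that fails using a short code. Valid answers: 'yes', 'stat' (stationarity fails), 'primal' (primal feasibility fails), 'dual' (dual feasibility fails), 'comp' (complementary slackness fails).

Gradient of f: grad f(x) = Q x + c = (0, 0)
Constraint values g_i(x) = a_i^T x - b_i:
  g_1((3, 2)) = 2
Stationarity residual: grad f(x) + sum_i lambda_i a_i = (0, 0)
  -> stationarity OK
Primal feasibility (all g_i <= 0): FAILS
Dual feasibility (all lambda_i >= 0): OK
Complementary slackness (lambda_i * g_i(x) = 0 for all i): OK

Verdict: the first failing condition is primal_feasibility -> primal.

primal


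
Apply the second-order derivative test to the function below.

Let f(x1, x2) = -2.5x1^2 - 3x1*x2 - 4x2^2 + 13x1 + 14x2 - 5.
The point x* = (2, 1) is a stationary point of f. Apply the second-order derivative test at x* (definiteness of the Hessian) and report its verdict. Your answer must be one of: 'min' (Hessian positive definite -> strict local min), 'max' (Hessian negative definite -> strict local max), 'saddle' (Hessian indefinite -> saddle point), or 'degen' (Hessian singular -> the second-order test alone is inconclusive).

Compute the Hessian H = grad^2 f:
  H = [[-5, -3], [-3, -8]]
Verify stationarity: grad f(x*) = H x* + g = (0, 0).
Eigenvalues of H: -9.8541, -3.1459.
Both eigenvalues < 0, so H is negative definite -> x* is a strict local max.

max


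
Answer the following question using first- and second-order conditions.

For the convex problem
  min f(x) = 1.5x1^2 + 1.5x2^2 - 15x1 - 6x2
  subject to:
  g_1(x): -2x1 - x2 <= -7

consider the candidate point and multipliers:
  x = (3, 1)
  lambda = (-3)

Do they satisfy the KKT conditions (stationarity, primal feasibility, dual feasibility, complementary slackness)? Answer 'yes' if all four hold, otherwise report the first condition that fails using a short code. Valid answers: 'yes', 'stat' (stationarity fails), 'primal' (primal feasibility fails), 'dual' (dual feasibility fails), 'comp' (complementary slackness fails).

Gradient of f: grad f(x) = Q x + c = (-6, -3)
Constraint values g_i(x) = a_i^T x - b_i:
  g_1((3, 1)) = 0
Stationarity residual: grad f(x) + sum_i lambda_i a_i = (0, 0)
  -> stationarity OK
Primal feasibility (all g_i <= 0): OK
Dual feasibility (all lambda_i >= 0): FAILS
Complementary slackness (lambda_i * g_i(x) = 0 for all i): OK

Verdict: the first failing condition is dual_feasibility -> dual.

dual


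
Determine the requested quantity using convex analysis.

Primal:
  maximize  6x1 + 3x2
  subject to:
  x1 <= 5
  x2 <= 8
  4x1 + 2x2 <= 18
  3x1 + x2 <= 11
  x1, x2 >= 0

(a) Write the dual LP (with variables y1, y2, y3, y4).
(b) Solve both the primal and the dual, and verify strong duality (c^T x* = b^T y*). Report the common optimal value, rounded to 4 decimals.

The standard primal-dual pair for 'max c^T x s.t. A x <= b, x >= 0' is:
  Dual:  min b^T y  s.t.  A^T y >= c,  y >= 0.

So the dual LP is:
  minimize  5y1 + 8y2 + 18y3 + 11y4
  subject to:
    y1 + 4y3 + 3y4 >= 6
    y2 + 2y3 + y4 >= 3
    y1, y2, y3, y4 >= 0

Solving the primal: x* = (2, 5).
  primal value c^T x* = 27.
Solving the dual: y* = (0, 0, 1.5, 0).
  dual value b^T y* = 27.
Strong duality: c^T x* = b^T y*. Confirmed.

27


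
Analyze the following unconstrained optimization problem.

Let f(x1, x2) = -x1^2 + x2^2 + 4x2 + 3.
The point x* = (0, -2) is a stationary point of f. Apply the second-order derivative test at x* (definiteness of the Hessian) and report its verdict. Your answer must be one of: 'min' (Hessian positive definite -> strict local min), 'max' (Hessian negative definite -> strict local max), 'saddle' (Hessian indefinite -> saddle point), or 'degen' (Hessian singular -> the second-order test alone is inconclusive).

Compute the Hessian H = grad^2 f:
  H = [[-2, 0], [0, 2]]
Verify stationarity: grad f(x*) = H x* + g = (0, 0).
Eigenvalues of H: -2, 2.
Eigenvalues have mixed signs, so H is indefinite -> x* is a saddle point.

saddle


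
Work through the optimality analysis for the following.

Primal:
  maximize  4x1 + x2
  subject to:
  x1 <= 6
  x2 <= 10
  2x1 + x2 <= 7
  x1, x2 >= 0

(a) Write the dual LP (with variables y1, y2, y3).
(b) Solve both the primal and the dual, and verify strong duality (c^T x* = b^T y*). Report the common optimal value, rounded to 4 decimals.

The standard primal-dual pair for 'max c^T x s.t. A x <= b, x >= 0' is:
  Dual:  min b^T y  s.t.  A^T y >= c,  y >= 0.

So the dual LP is:
  minimize  6y1 + 10y2 + 7y3
  subject to:
    y1 + 2y3 >= 4
    y2 + y3 >= 1
    y1, y2, y3 >= 0

Solving the primal: x* = (3.5, 0).
  primal value c^T x* = 14.
Solving the dual: y* = (0, 0, 2).
  dual value b^T y* = 14.
Strong duality: c^T x* = b^T y*. Confirmed.

14


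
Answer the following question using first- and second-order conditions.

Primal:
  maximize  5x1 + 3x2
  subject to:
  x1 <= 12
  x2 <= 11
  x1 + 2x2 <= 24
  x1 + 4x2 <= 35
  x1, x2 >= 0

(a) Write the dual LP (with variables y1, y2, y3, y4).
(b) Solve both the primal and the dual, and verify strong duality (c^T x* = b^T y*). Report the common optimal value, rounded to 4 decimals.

The standard primal-dual pair for 'max c^T x s.t. A x <= b, x >= 0' is:
  Dual:  min b^T y  s.t.  A^T y >= c,  y >= 0.

So the dual LP is:
  minimize  12y1 + 11y2 + 24y3 + 35y4
  subject to:
    y1 + y3 + y4 >= 5
    y2 + 2y3 + 4y4 >= 3
    y1, y2, y3, y4 >= 0

Solving the primal: x* = (12, 5.75).
  primal value c^T x* = 77.25.
Solving the dual: y* = (4.25, 0, 0, 0.75).
  dual value b^T y* = 77.25.
Strong duality: c^T x* = b^T y*. Confirmed.

77.25


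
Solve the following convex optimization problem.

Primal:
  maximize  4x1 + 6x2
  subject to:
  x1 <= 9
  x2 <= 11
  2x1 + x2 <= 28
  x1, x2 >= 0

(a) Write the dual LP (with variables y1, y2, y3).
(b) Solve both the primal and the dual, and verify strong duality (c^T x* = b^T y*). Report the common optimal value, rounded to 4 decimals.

The standard primal-dual pair for 'max c^T x s.t. A x <= b, x >= 0' is:
  Dual:  min b^T y  s.t.  A^T y >= c,  y >= 0.

So the dual LP is:
  minimize  9y1 + 11y2 + 28y3
  subject to:
    y1 + 2y3 >= 4
    y2 + y3 >= 6
    y1, y2, y3 >= 0

Solving the primal: x* = (8.5, 11).
  primal value c^T x* = 100.
Solving the dual: y* = (0, 4, 2).
  dual value b^T y* = 100.
Strong duality: c^T x* = b^T y*. Confirmed.

100


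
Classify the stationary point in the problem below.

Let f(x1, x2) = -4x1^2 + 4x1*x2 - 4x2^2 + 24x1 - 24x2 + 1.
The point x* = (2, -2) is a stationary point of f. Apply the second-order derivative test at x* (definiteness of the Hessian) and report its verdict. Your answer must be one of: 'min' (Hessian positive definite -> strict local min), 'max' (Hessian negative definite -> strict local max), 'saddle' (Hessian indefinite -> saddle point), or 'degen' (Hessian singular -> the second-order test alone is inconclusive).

Compute the Hessian H = grad^2 f:
  H = [[-8, 4], [4, -8]]
Verify stationarity: grad f(x*) = H x* + g = (0, 0).
Eigenvalues of H: -12, -4.
Both eigenvalues < 0, so H is negative definite -> x* is a strict local max.

max


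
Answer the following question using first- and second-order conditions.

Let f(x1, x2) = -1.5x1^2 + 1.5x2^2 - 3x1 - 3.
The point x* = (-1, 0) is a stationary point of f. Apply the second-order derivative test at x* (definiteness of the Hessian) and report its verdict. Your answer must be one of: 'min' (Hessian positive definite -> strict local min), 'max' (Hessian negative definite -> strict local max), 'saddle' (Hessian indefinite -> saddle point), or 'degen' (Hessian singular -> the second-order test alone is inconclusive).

Compute the Hessian H = grad^2 f:
  H = [[-3, 0], [0, 3]]
Verify stationarity: grad f(x*) = H x* + g = (0, 0).
Eigenvalues of H: -3, 3.
Eigenvalues have mixed signs, so H is indefinite -> x* is a saddle point.

saddle


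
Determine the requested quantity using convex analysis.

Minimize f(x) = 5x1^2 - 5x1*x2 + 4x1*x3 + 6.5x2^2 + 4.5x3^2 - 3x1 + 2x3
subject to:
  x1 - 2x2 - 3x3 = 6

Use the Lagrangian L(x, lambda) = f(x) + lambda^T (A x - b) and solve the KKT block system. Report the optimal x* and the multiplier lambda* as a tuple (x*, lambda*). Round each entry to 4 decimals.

Form the Lagrangian:
  L(x, lambda) = (1/2) x^T Q x + c^T x + lambda^T (A x - b)
Stationarity (grad_x L = 0): Q x + c + A^T lambda = 0.
Primal feasibility: A x = b.

This gives the KKT block system:
  [ Q   A^T ] [ x     ]   [-c ]
  [ A    0  ] [ lambda ] = [ b ]

Solving the linear system:
  x*      = (1.2568, 0.0872, -1.6392)
  lambda* = (-2.5752)
  f(x*)   = 4.2012

x* = (1.2568, 0.0872, -1.6392), lambda* = (-2.5752)


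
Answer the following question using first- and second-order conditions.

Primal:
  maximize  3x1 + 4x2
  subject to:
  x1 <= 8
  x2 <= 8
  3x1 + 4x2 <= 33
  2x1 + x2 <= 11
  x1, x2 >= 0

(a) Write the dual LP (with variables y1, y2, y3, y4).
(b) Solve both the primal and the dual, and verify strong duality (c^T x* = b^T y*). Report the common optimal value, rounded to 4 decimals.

The standard primal-dual pair for 'max c^T x s.t. A x <= b, x >= 0' is:
  Dual:  min b^T y  s.t.  A^T y >= c,  y >= 0.

So the dual LP is:
  minimize  8y1 + 8y2 + 33y3 + 11y4
  subject to:
    y1 + 3y3 + 2y4 >= 3
    y2 + 4y3 + y4 >= 4
    y1, y2, y3, y4 >= 0

Solving the primal: x* = (2.2, 6.6).
  primal value c^T x* = 33.
Solving the dual: y* = (0, 0, 1, 0).
  dual value b^T y* = 33.
Strong duality: c^T x* = b^T y*. Confirmed.

33


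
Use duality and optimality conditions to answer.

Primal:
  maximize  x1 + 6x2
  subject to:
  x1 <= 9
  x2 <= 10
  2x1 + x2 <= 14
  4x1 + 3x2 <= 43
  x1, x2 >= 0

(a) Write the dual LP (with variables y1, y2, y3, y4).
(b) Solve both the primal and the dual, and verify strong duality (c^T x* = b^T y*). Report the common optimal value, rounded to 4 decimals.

The standard primal-dual pair for 'max c^T x s.t. A x <= b, x >= 0' is:
  Dual:  min b^T y  s.t.  A^T y >= c,  y >= 0.

So the dual LP is:
  minimize  9y1 + 10y2 + 14y3 + 43y4
  subject to:
    y1 + 2y3 + 4y4 >= 1
    y2 + y3 + 3y4 >= 6
    y1, y2, y3, y4 >= 0

Solving the primal: x* = (2, 10).
  primal value c^T x* = 62.
Solving the dual: y* = (0, 5.5, 0.5, 0).
  dual value b^T y* = 62.
Strong duality: c^T x* = b^T y*. Confirmed.

62


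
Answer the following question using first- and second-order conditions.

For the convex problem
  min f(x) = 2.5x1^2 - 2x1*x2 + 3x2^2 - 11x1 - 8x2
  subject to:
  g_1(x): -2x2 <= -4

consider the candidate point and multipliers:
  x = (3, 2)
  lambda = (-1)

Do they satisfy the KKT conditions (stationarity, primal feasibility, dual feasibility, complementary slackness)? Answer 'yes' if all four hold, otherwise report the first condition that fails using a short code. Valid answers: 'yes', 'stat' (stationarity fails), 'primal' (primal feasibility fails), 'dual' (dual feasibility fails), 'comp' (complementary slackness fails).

Gradient of f: grad f(x) = Q x + c = (0, -2)
Constraint values g_i(x) = a_i^T x - b_i:
  g_1((3, 2)) = 0
Stationarity residual: grad f(x) + sum_i lambda_i a_i = (0, 0)
  -> stationarity OK
Primal feasibility (all g_i <= 0): OK
Dual feasibility (all lambda_i >= 0): FAILS
Complementary slackness (lambda_i * g_i(x) = 0 for all i): OK

Verdict: the first failing condition is dual_feasibility -> dual.

dual


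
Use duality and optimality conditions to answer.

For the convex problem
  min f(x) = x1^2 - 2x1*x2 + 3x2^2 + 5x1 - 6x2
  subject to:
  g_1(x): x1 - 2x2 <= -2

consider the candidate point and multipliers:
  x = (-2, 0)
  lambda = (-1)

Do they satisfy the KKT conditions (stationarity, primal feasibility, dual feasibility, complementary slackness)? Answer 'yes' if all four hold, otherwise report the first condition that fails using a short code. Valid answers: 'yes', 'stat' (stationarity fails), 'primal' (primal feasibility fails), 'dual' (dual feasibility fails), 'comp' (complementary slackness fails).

Gradient of f: grad f(x) = Q x + c = (1, -2)
Constraint values g_i(x) = a_i^T x - b_i:
  g_1((-2, 0)) = 0
Stationarity residual: grad f(x) + sum_i lambda_i a_i = (0, 0)
  -> stationarity OK
Primal feasibility (all g_i <= 0): OK
Dual feasibility (all lambda_i >= 0): FAILS
Complementary slackness (lambda_i * g_i(x) = 0 for all i): OK

Verdict: the first failing condition is dual_feasibility -> dual.

dual


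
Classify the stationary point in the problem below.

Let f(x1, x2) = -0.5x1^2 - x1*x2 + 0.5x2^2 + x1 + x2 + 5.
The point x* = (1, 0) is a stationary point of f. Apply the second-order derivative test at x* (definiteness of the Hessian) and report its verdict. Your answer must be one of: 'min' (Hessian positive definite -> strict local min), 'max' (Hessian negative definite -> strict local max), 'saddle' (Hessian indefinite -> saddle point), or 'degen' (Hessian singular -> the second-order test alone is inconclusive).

Compute the Hessian H = grad^2 f:
  H = [[-1, -1], [-1, 1]]
Verify stationarity: grad f(x*) = H x* + g = (0, 0).
Eigenvalues of H: -1.4142, 1.4142.
Eigenvalues have mixed signs, so H is indefinite -> x* is a saddle point.

saddle


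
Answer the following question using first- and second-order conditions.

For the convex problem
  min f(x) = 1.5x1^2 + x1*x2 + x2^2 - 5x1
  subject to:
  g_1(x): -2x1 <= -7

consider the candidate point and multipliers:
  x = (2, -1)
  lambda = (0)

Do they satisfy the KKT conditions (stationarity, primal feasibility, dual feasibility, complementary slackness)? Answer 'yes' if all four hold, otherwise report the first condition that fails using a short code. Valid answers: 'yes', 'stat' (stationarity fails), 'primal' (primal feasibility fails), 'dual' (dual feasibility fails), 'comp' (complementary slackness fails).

Gradient of f: grad f(x) = Q x + c = (0, 0)
Constraint values g_i(x) = a_i^T x - b_i:
  g_1((2, -1)) = 3
Stationarity residual: grad f(x) + sum_i lambda_i a_i = (0, 0)
  -> stationarity OK
Primal feasibility (all g_i <= 0): FAILS
Dual feasibility (all lambda_i >= 0): OK
Complementary slackness (lambda_i * g_i(x) = 0 for all i): OK

Verdict: the first failing condition is primal_feasibility -> primal.

primal


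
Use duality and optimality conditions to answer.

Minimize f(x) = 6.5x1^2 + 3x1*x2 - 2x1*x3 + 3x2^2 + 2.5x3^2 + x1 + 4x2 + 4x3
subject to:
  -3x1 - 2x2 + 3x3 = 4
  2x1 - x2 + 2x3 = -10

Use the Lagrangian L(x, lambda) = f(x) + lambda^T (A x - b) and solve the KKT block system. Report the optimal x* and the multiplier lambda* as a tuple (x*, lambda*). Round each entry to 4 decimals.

Form the Lagrangian:
  L(x, lambda) = (1/2) x^T Q x + c^T x + lambda^T (A x - b)
Stationarity (grad_x L = 0): Q x + c + A^T lambda = 0.
Primal feasibility: A x = b.

This gives the KKT block system:
  [ Q   A^T ] [ x     ]   [-c ]
  [ A    0  ] [ lambda ] = [ b ]

Solving the linear system:
  x*      = (-3.1865, 0.2375, -1.6948)
  lambda* = (-6.3701, 8.6058)
  f(x*)   = 51.2611

x* = (-3.1865, 0.2375, -1.6948), lambda* = (-6.3701, 8.6058)


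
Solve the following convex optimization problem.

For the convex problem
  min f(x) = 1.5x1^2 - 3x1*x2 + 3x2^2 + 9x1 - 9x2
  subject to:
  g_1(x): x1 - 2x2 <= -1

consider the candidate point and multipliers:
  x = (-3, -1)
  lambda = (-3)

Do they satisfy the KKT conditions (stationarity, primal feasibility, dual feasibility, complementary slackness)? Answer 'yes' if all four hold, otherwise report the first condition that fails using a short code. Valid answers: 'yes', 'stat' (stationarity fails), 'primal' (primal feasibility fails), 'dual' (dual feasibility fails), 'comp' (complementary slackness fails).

Gradient of f: grad f(x) = Q x + c = (3, -6)
Constraint values g_i(x) = a_i^T x - b_i:
  g_1((-3, -1)) = 0
Stationarity residual: grad f(x) + sum_i lambda_i a_i = (0, 0)
  -> stationarity OK
Primal feasibility (all g_i <= 0): OK
Dual feasibility (all lambda_i >= 0): FAILS
Complementary slackness (lambda_i * g_i(x) = 0 for all i): OK

Verdict: the first failing condition is dual_feasibility -> dual.

dual


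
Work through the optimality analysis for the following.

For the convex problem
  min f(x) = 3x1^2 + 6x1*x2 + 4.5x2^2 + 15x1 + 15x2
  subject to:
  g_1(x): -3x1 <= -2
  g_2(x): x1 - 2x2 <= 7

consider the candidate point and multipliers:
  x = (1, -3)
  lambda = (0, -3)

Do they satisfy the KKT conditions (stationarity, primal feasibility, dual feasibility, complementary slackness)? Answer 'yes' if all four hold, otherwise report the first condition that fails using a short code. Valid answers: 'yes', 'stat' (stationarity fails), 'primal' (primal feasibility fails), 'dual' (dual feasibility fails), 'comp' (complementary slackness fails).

Gradient of f: grad f(x) = Q x + c = (3, -6)
Constraint values g_i(x) = a_i^T x - b_i:
  g_1((1, -3)) = -1
  g_2((1, -3)) = 0
Stationarity residual: grad f(x) + sum_i lambda_i a_i = (0, 0)
  -> stationarity OK
Primal feasibility (all g_i <= 0): OK
Dual feasibility (all lambda_i >= 0): FAILS
Complementary slackness (lambda_i * g_i(x) = 0 for all i): OK

Verdict: the first failing condition is dual_feasibility -> dual.

dual


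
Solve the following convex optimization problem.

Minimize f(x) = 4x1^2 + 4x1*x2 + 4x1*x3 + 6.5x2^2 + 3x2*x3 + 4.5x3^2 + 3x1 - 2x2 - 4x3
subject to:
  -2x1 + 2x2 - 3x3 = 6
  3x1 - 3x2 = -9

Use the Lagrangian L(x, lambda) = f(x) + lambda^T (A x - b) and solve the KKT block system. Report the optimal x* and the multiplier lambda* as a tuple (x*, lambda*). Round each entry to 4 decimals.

Form the Lagrangian:
  L(x, lambda) = (1/2) x^T Q x + c^T x + lambda^T (A x - b)
Stationarity (grad_x L = 0): Q x + c + A^T lambda = 0.
Primal feasibility: A x = b.

This gives the KKT block system:
  [ Q   A^T ] [ x     ]   [-c ]
  [ A    0  ] [ lambda ] = [ b ]

Solving the linear system:
  x*      = (-1.7931, 1.2069, 0)
  lambda* = (-2.5172, 0.4943)
  f(x*)   = 5.8793

x* = (-1.7931, 1.2069, 0), lambda* = (-2.5172, 0.4943)


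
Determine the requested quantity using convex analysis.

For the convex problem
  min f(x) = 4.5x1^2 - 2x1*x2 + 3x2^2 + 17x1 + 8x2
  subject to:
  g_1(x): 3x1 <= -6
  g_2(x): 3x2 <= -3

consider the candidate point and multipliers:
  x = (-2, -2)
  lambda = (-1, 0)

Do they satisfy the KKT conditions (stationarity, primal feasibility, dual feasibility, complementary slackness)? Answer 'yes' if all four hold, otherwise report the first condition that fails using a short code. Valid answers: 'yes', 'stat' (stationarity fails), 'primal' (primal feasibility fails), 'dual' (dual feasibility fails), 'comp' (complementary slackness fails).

Gradient of f: grad f(x) = Q x + c = (3, 0)
Constraint values g_i(x) = a_i^T x - b_i:
  g_1((-2, -2)) = 0
  g_2((-2, -2)) = -3
Stationarity residual: grad f(x) + sum_i lambda_i a_i = (0, 0)
  -> stationarity OK
Primal feasibility (all g_i <= 0): OK
Dual feasibility (all lambda_i >= 0): FAILS
Complementary slackness (lambda_i * g_i(x) = 0 for all i): OK

Verdict: the first failing condition is dual_feasibility -> dual.

dual


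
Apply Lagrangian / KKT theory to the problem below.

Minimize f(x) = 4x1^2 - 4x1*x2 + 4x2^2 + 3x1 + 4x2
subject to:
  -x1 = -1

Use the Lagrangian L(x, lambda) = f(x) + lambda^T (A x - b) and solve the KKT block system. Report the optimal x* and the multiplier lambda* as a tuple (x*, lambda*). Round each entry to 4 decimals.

Form the Lagrangian:
  L(x, lambda) = (1/2) x^T Q x + c^T x + lambda^T (A x - b)
Stationarity (grad_x L = 0): Q x + c + A^T lambda = 0.
Primal feasibility: A x = b.

This gives the KKT block system:
  [ Q   A^T ] [ x     ]   [-c ]
  [ A    0  ] [ lambda ] = [ b ]

Solving the linear system:
  x*      = (1, 0)
  lambda* = (11)
  f(x*)   = 7

x* = (1, 0), lambda* = (11)


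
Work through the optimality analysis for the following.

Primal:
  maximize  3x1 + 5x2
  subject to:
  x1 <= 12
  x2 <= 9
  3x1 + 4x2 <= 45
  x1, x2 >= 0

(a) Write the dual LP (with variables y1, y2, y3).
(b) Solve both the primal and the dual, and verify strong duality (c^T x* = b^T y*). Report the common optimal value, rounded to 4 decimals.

The standard primal-dual pair for 'max c^T x s.t. A x <= b, x >= 0' is:
  Dual:  min b^T y  s.t.  A^T y >= c,  y >= 0.

So the dual LP is:
  minimize  12y1 + 9y2 + 45y3
  subject to:
    y1 + 3y3 >= 3
    y2 + 4y3 >= 5
    y1, y2, y3 >= 0

Solving the primal: x* = (3, 9).
  primal value c^T x* = 54.
Solving the dual: y* = (0, 1, 1).
  dual value b^T y* = 54.
Strong duality: c^T x* = b^T y*. Confirmed.

54


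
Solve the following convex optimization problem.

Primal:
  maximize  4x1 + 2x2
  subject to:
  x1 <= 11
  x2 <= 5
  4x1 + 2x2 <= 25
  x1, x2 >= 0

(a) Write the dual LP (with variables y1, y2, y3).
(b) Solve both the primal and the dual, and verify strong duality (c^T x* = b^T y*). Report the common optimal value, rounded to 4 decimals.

The standard primal-dual pair for 'max c^T x s.t. A x <= b, x >= 0' is:
  Dual:  min b^T y  s.t.  A^T y >= c,  y >= 0.

So the dual LP is:
  minimize  11y1 + 5y2 + 25y3
  subject to:
    y1 + 4y3 >= 4
    y2 + 2y3 >= 2
    y1, y2, y3 >= 0

Solving the primal: x* = (6.25, 0).
  primal value c^T x* = 25.
Solving the dual: y* = (0, 0, 1).
  dual value b^T y* = 25.
Strong duality: c^T x* = b^T y*. Confirmed.

25


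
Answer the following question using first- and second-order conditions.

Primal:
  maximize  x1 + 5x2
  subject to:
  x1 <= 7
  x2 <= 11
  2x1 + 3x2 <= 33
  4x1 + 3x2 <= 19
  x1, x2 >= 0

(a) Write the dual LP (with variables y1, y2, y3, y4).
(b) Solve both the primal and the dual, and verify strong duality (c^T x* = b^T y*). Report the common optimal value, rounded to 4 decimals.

The standard primal-dual pair for 'max c^T x s.t. A x <= b, x >= 0' is:
  Dual:  min b^T y  s.t.  A^T y >= c,  y >= 0.

So the dual LP is:
  minimize  7y1 + 11y2 + 33y3 + 19y4
  subject to:
    y1 + 2y3 + 4y4 >= 1
    y2 + 3y3 + 3y4 >= 5
    y1, y2, y3, y4 >= 0

Solving the primal: x* = (0, 6.3333).
  primal value c^T x* = 31.6667.
Solving the dual: y* = (0, 0, 0, 1.6667).
  dual value b^T y* = 31.6667.
Strong duality: c^T x* = b^T y*. Confirmed.

31.6667


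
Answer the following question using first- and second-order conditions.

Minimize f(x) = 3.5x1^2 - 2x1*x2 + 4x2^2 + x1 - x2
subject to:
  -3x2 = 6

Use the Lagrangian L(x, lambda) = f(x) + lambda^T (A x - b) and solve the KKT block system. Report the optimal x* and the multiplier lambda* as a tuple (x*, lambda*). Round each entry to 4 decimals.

Form the Lagrangian:
  L(x, lambda) = (1/2) x^T Q x + c^T x + lambda^T (A x - b)
Stationarity (grad_x L = 0): Q x + c + A^T lambda = 0.
Primal feasibility: A x = b.

This gives the KKT block system:
  [ Q   A^T ] [ x     ]   [-c ]
  [ A    0  ] [ lambda ] = [ b ]

Solving the linear system:
  x*      = (-0.7143, -2)
  lambda* = (-5.1905)
  f(x*)   = 16.2143

x* = (-0.7143, -2), lambda* = (-5.1905)


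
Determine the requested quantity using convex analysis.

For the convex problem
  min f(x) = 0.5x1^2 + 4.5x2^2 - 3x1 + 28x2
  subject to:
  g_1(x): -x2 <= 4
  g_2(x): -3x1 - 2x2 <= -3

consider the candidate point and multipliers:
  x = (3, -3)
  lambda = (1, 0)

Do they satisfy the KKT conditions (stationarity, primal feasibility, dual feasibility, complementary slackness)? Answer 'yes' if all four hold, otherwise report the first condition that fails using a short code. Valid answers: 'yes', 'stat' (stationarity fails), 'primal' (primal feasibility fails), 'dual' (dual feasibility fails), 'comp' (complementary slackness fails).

Gradient of f: grad f(x) = Q x + c = (0, 1)
Constraint values g_i(x) = a_i^T x - b_i:
  g_1((3, -3)) = -1
  g_2((3, -3)) = 0
Stationarity residual: grad f(x) + sum_i lambda_i a_i = (0, 0)
  -> stationarity OK
Primal feasibility (all g_i <= 0): OK
Dual feasibility (all lambda_i >= 0): OK
Complementary slackness (lambda_i * g_i(x) = 0 for all i): FAILS

Verdict: the first failing condition is complementary_slackness -> comp.

comp


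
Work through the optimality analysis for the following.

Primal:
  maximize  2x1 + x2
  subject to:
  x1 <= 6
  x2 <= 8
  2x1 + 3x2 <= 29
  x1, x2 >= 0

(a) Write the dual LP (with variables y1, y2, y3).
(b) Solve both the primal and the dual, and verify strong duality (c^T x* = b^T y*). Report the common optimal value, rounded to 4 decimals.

The standard primal-dual pair for 'max c^T x s.t. A x <= b, x >= 0' is:
  Dual:  min b^T y  s.t.  A^T y >= c,  y >= 0.

So the dual LP is:
  minimize  6y1 + 8y2 + 29y3
  subject to:
    y1 + 2y3 >= 2
    y2 + 3y3 >= 1
    y1, y2, y3 >= 0

Solving the primal: x* = (6, 5.6667).
  primal value c^T x* = 17.6667.
Solving the dual: y* = (1.3333, 0, 0.3333).
  dual value b^T y* = 17.6667.
Strong duality: c^T x* = b^T y*. Confirmed.

17.6667


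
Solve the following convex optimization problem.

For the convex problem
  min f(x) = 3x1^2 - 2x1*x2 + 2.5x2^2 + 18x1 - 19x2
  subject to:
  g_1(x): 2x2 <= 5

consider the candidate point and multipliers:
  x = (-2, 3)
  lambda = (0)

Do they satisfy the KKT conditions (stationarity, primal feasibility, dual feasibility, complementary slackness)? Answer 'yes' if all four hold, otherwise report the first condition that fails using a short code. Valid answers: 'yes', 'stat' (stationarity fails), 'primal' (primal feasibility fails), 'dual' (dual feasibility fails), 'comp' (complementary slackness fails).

Gradient of f: grad f(x) = Q x + c = (0, 0)
Constraint values g_i(x) = a_i^T x - b_i:
  g_1((-2, 3)) = 1
Stationarity residual: grad f(x) + sum_i lambda_i a_i = (0, 0)
  -> stationarity OK
Primal feasibility (all g_i <= 0): FAILS
Dual feasibility (all lambda_i >= 0): OK
Complementary slackness (lambda_i * g_i(x) = 0 for all i): OK

Verdict: the first failing condition is primal_feasibility -> primal.

primal


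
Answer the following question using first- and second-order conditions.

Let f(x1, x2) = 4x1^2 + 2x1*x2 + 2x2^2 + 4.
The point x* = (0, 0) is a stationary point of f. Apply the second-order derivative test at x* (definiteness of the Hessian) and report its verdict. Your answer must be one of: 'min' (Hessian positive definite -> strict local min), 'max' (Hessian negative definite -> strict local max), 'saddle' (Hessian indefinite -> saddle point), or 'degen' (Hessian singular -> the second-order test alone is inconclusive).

Compute the Hessian H = grad^2 f:
  H = [[8, 2], [2, 4]]
Verify stationarity: grad f(x*) = H x* + g = (0, 0).
Eigenvalues of H: 3.1716, 8.8284.
Both eigenvalues > 0, so H is positive definite -> x* is a strict local min.

min
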